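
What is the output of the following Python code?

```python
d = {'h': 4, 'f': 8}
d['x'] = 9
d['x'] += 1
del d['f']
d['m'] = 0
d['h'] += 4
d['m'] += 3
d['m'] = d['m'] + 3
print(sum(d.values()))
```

d['x'] = 9 → {'h': 4, 'f': 8, 'x': 9}
d['x'] = 9+1 = 10 → {'h': 4, 'f': 8, 'x': 10}
del 'f' → {'h': 4, 'x': 10}
d['m'] = 0 → {'h': 4, 'x': 10, 'm': 0}
d['h'] = 4+4 = 8 → {'h': 8, 'x': 10, 'm': 0}
d['m'] = 0+3 = 3 → {'h': 8, 'x': 10, 'm': 3}
d['m'] = d['m']+3 = 6 → {'h': 8, 'x': 10, 'm': 6}
sum of values = 24

24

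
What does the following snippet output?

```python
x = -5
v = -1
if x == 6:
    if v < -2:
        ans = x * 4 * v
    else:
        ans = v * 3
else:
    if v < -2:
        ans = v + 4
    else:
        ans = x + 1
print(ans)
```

x=-5, v=-1
x == 6 is False; v < -2 is False
→ ans = x + 1 = -4

-4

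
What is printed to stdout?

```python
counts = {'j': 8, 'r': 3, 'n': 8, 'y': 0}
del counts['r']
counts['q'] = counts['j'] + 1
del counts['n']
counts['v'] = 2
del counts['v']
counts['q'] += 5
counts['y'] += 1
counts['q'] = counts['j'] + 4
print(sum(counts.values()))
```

del 'r' → {'j': 8, 'n': 8, 'y': 0}
counts['q'] = counts['j']+1 = 9 → {'j': 8, 'n': 8, 'y': 0, 'q': 9}
del 'n' → {'j': 8, 'y': 0, 'q': 9}
counts['v'] = 2 → {'j': 8, 'y': 0, 'q': 9, 'v': 2}
del 'v' → {'j': 8, 'y': 0, 'q': 9}
counts['q'] = 9+5 = 14 → {'j': 8, 'y': 0, 'q': 14}
counts['y'] = 0+1 = 1 → {'j': 8, 'y': 1, 'q': 14}
counts['q'] = counts['j']+4 = 12 → {'j': 8, 'y': 1, 'q': 12}
sum of values = 21

21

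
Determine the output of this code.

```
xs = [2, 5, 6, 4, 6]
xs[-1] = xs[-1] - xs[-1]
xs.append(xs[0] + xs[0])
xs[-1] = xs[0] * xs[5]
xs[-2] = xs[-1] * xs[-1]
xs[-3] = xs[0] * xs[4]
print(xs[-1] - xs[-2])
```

-56

xs[-1] = xs[-1]-xs[-1] = 6-6 = 0 → [2, 5, 6, 4, 0]
append xs[0]+xs[0] = 2+2 = 4 → [2, 5, 6, 4, 0, 4]
xs[-1] = xs[0]*xs[5] = 2*4 = 8 → [2, 5, 6, 4, 0, 8]
xs[-2] = xs[-1]*xs[-1] = 8*8 = 64 → [2, 5, 6, 4, 64, 8]
xs[-3] = xs[0]*xs[4] = 2*64 = 128 → [2, 5, 6, 128, 64, 8]
xs[-1]-xs[-2] = 8-64 = -56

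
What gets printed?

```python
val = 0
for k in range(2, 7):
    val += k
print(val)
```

k=2: val = 0+2 = 2
k=3: val = 2+3 = 5
k=4: val = 5+4 = 9
k=5: val = 9+5 = 14
k=6: val = 14+6 = 20

20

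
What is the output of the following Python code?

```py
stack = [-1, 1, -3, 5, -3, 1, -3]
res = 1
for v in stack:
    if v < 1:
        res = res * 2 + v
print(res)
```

v=-1: <1, res = 1*2+(-1) = 1
v=1: not <1
v=-3: <1, res = 1*2+(-3) = -1
v=5: not <1
v=-3: <1, res = (-1)*2+(-3) = -5
v=1: not <1
v=-3: <1, res = (-5)*2+(-3) = -13

-13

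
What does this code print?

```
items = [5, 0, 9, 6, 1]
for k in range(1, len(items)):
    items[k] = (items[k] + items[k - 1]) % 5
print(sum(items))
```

10

k=1: items[1] = (0+5)%5 = 0 → [5, 0, 9, 6, 1]
k=2: items[2] = (9+0)%5 = 4 → [5, 0, 4, 6, 1]
k=3: items[3] = (6+4)%5 = 0 → [5, 0, 4, 0, 1]
k=4: items[4] = (1+0)%5 = 1 → [5, 0, 4, 0, 1]
sum = 10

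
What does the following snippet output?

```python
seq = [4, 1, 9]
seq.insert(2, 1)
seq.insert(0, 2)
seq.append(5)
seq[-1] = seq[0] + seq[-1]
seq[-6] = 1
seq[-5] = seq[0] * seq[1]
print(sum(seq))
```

insert 1 at 2 → [4, 1, 1, 9]
insert 2 at 0 → [2, 4, 1, 1, 9]
append 5 → [2, 4, 1, 1, 9, 5]
seq[-1] = seq[0]+seq[-1] = 2+5 = 7 → [2, 4, 1, 1, 9, 7]
seq[-6] = 1 → [1, 4, 1, 1, 9, 7]
seq[-5] = seq[0]*seq[1] = 1*4 = 4 → [1, 4, 1, 1, 9, 7]
sum = 23

23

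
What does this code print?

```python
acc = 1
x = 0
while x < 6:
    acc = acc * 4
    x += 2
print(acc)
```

x=0: acc = 1*4 = 4
x=2: acc = 4*4 = 16
x=4: acc = 16*4 = 64

64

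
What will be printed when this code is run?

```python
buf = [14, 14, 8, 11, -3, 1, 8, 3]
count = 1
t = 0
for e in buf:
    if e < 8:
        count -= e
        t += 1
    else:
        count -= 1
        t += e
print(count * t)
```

-290

e=14: not <8, count = 1-1 = 0; t=14
e=14: not <8, count = 0-1 = -1; t=28
e=8: not <8, count = (-1)-1 = -2; t=36
e=11: not <8, count = (-2)-1 = -3; t=47
e=-3: <8, count = (-3)-(-3) = 0; t=48
e=1: <8, count = 0-1 = -1; t=49
e=8: not <8, count = (-1)-1 = -2; t=57
e=3: <8, count = (-2)-3 = -5; t=58
count*t = (-5)*58 = -290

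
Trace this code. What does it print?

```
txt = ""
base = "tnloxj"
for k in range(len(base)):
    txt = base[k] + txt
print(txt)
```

jxolnt

k=0: prepend 't' → 't'
k=1: prepend 'n' → 'nt'
k=2: prepend 'l' → 'lnt'
k=3: prepend 'o' → 'olnt'
k=4: prepend 'x' → 'xolnt'
k=5: prepend 'j' → 'jxolnt'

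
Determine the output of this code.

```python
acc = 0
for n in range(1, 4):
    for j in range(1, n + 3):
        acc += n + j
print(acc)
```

57

n=1,j=1: acc = 0+2 = 2
n=1,j=2: acc = 2+3 = 5
n=1,j=3: acc = 5+4 = 9
n=2,j=1: acc = 9+3 = 12
n=2,j=2: acc = 12+4 = 16
n=2,j=3: acc = 16+5 = 21
n=2,j=4: acc = 21+6 = 27
n=3,j=1: acc = 27+4 = 31
n=3,j=2: acc = 31+5 = 36
n=3,j=3: acc = 36+6 = 42
n=3,j=4: acc = 42+7 = 49
n=3,j=5: acc = 49+8 = 57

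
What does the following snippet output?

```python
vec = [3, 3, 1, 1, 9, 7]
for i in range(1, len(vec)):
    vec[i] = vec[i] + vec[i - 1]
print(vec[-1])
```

i=1: vec[1] = 3+3 = 6 → [3, 6, 1, 1, 9, 7]
i=2: vec[2] = 1+6 = 7 → [3, 6, 7, 1, 9, 7]
i=3: vec[3] = 1+7 = 8 → [3, 6, 7, 8, 9, 7]
i=4: vec[4] = 9+8 = 17 → [3, 6, 7, 8, 17, 7]
i=5: vec[5] = 7+17 = 24 → [3, 6, 7, 8, 17, 24]

24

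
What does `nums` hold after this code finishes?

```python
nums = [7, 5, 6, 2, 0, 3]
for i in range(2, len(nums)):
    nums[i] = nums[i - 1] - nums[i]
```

i=2: nums[2] = 5-6 = -1 → [7, 5, -1, 2, 0, 3]
i=3: nums[3] = (-1)-2 = -3 → [7, 5, -1, -3, 0, 3]
i=4: nums[4] = (-3)-0 = -3 → [7, 5, -1, -3, -3, 3]
i=5: nums[5] = (-3)-3 = -6 → [7, 5, -1, -3, -3, -6]

[7, 5, -1, -3, -3, -6]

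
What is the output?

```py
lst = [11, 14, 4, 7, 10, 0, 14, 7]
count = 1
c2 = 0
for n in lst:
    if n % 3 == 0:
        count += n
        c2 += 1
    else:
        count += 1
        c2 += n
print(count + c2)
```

76

n=11: not %3==0, count = 1+1 = 2; c2=11
n=14: not %3==0, count = 2+1 = 3; c2=25
n=4: not %3==0, count = 3+1 = 4; c2=29
n=7: not %3==0, count = 4+1 = 5; c2=36
n=10: not %3==0, count = 5+1 = 6; c2=46
n=0: %3==0, count = 6+0 = 6; c2=47
n=14: not %3==0, count = 6+1 = 7; c2=61
n=7: not %3==0, count = 7+1 = 8; c2=68
count+c2 = 8+68 = 76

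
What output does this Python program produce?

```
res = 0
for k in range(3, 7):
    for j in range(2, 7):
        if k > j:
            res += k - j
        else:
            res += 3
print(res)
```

50

k=3,j=2: 3>2, res = 0+1 = 1
k=3,j=3: not 3>3, res = 1+3 = 4
k=3,j=4: not 3>4, res = 4+3 = 7
k=3,j=5: not 3>5, res = 7+3 = 10
k=3,j=6: not 3>6, res = 10+3 = 13
k=4,j=2: 4>2, res = 13+2 = 15
k=4,j=3: 4>3, res = 15+1 = 16
k=4,j=4: not 4>4, res = 16+3 = 19
k=4,j=5: not 4>5, res = 19+3 = 22
k=4,j=6: not 4>6, res = 22+3 = 25
k=5,j=2: 5>2, res = 25+3 = 28
k=5,j=3: 5>3, res = 28+2 = 30
k=5,j=4: 5>4, res = 30+1 = 31
k=5,j=5: not 5>5, res = 31+3 = 34
k=5,j=6: not 5>6, res = 34+3 = 37
k=6,j=2: 6>2, res = 37+4 = 41
k=6,j=3: 6>3, res = 41+3 = 44
k=6,j=4: 6>4, res = 44+2 = 46
k=6,j=5: 6>5, res = 46+1 = 47
k=6,j=6: not 6>6, res = 47+3 = 50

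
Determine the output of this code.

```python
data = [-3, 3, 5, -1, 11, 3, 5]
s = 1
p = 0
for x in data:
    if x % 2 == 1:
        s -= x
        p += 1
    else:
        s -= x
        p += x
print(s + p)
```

-15

x=-3: odd, s = 1-(-3) = 4; p=1
x=3: odd, s = 4-3 = 1; p=2
x=5: odd, s = 1-5 = -4; p=3
x=-1: odd, s = (-4)-(-1) = -3; p=4
x=11: odd, s = (-3)-11 = -14; p=5
x=3: odd, s = (-14)-3 = -17; p=6
x=5: odd, s = (-17)-5 = -22; p=7
s+p = (-22)+7 = -15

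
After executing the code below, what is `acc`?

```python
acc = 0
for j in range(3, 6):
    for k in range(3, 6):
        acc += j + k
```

72

j=3,k=3: acc = 0+6 = 6
j=3,k=4: acc = 6+7 = 13
j=3,k=5: acc = 13+8 = 21
j=4,k=3: acc = 21+7 = 28
j=4,k=4: acc = 28+8 = 36
j=4,k=5: acc = 36+9 = 45
j=5,k=3: acc = 45+8 = 53
j=5,k=4: acc = 53+9 = 62
j=5,k=5: acc = 62+10 = 72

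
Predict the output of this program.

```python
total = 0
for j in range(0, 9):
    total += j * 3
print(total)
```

j=0: total = 0+0*3 = 0
j=1: total = 0+1*3 = 3
j=2: total = 3+2*3 = 9
j=3: total = 9+3*3 = 18
j=4: total = 18+4*3 = 30
j=5: total = 30+5*3 = 45
j=6: total = 45+6*3 = 63
j=7: total = 63+7*3 = 84
j=8: total = 84+8*3 = 108

108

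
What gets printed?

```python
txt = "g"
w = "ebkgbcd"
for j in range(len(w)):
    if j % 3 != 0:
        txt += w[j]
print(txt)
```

j=0: skip
j=1: add 'b' → 'gb'
j=2: add 'k' → 'gbk'
j=3: skip
j=4: add 'b' → 'gbkb'
j=5: add 'c' → 'gbkbc'
j=6: skip

gbkbc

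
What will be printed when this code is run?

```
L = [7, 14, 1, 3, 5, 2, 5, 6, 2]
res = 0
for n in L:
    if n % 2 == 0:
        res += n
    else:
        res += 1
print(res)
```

n=7: not even, res = 0+1 = 1
n=14: even, res = 1+14 = 15
n=1: not even, res = 15+1 = 16
n=3: not even, res = 16+1 = 17
n=5: not even, res = 17+1 = 18
n=2: even, res = 18+2 = 20
n=5: not even, res = 20+1 = 21
n=6: even, res = 21+6 = 27
n=2: even, res = 27+2 = 29

29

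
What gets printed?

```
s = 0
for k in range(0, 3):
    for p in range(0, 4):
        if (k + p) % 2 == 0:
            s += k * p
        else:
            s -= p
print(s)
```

-2

k=0,p=0: even sum, s = 0+0 = 0
k=0,p=1: odd sum, s = 0-1 = -1
k=0,p=2: even sum, s = (-1)+0 = -1
k=0,p=3: odd sum, s = (-1)-3 = -4
k=1,p=0: odd sum, s = (-4)-0 = -4
k=1,p=1: even sum, s = (-4)+1 = -3
k=1,p=2: odd sum, s = (-3)-2 = -5
k=1,p=3: even sum, s = (-5)+3 = -2
k=2,p=0: even sum, s = (-2)+0 = -2
k=2,p=1: odd sum, s = (-2)-1 = -3
k=2,p=2: even sum, s = (-3)+4 = 1
k=2,p=3: odd sum, s = 1-3 = -2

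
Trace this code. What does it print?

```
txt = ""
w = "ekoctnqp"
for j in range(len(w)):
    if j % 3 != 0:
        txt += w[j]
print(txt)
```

kotnp

j=0: skip
j=1: add 'k' → 'k'
j=2: add 'o' → 'ko'
j=3: skip
j=4: add 't' → 'kot'
j=5: add 'n' → 'kotn'
j=6: skip
j=7: add 'p' → 'kotnp'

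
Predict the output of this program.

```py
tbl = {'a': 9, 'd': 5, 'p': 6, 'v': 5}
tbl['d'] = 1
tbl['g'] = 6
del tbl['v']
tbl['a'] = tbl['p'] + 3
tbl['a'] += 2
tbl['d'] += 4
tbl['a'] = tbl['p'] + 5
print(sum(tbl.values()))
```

tbl['d'] = 1 → {'a': 9, 'd': 1, 'p': 6, 'v': 5}
tbl['g'] = 6 → {'a': 9, 'd': 1, 'p': 6, 'v': 5, 'g': 6}
del 'v' → {'a': 9, 'd': 1, 'p': 6, 'g': 6}
tbl['a'] = tbl['p']+3 = 9 → {'a': 9, 'd': 1, 'p': 6, 'g': 6}
tbl['a'] = 9+2 = 11 → {'a': 11, 'd': 1, 'p': 6, 'g': 6}
tbl['d'] = 1+4 = 5 → {'a': 11, 'd': 5, 'p': 6, 'g': 6}
tbl['a'] = tbl['p']+5 = 11 → {'a': 11, 'd': 5, 'p': 6, 'g': 6}
sum of values = 28

28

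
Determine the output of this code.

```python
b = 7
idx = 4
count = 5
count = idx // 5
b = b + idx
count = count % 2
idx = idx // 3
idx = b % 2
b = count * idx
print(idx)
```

count = 4//5 = 0
b = 7+4 = 11
count = 0%2 = 0
idx = 4//3 = 1
idx = 11%2 = 1
b = 0*1 = 0

1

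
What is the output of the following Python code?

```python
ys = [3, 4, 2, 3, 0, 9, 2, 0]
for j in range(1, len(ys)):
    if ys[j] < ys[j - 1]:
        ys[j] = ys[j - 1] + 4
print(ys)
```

j=1: 4>=3, unchanged → [3, 4, 2, 3, 0, 9, 2, 0]
j=2: 2<4, ys[2] = 4+4 = 8 → [3, 4, 8, 3, 0, 9, 2, 0]
j=3: 3<8, ys[3] = 8+4 = 12 → [3, 4, 8, 12, 0, 9, 2, 0]
j=4: 0<12, ys[4] = 12+4 = 16 → [3, 4, 8, 12, 16, 9, 2, 0]
j=5: 9<16, ys[5] = 16+4 = 20 → [3, 4, 8, 12, 16, 20, 2, 0]
j=6: 2<20, ys[6] = 20+4 = 24 → [3, 4, 8, 12, 16, 20, 24, 0]
j=7: 0<24, ys[7] = 24+4 = 28 → [3, 4, 8, 12, 16, 20, 24, 28]

[3, 4, 8, 12, 16, 20, 24, 28]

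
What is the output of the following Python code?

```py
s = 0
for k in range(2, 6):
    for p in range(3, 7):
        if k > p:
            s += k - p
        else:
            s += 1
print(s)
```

17

k=2,p=3: not 2>3, s = 0+1 = 1
k=2,p=4: not 2>4, s = 1+1 = 2
k=2,p=5: not 2>5, s = 2+1 = 3
k=2,p=6: not 2>6, s = 3+1 = 4
k=3,p=3: not 3>3, s = 4+1 = 5
k=3,p=4: not 3>4, s = 5+1 = 6
k=3,p=5: not 3>5, s = 6+1 = 7
k=3,p=6: not 3>6, s = 7+1 = 8
k=4,p=3: 4>3, s = 8+1 = 9
k=4,p=4: not 4>4, s = 9+1 = 10
k=4,p=5: not 4>5, s = 10+1 = 11
k=4,p=6: not 4>6, s = 11+1 = 12
k=5,p=3: 5>3, s = 12+2 = 14
k=5,p=4: 5>4, s = 14+1 = 15
k=5,p=5: not 5>5, s = 15+1 = 16
k=5,p=6: not 5>6, s = 16+1 = 17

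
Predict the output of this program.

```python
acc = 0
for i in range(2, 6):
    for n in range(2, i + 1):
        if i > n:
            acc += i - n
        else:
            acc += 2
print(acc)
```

18

i=2,n=2: not 2>2, acc = 0+2 = 2
i=3,n=2: 3>2, acc = 2+1 = 3
i=3,n=3: not 3>3, acc = 3+2 = 5
i=4,n=2: 4>2, acc = 5+2 = 7
i=4,n=3: 4>3, acc = 7+1 = 8
i=4,n=4: not 4>4, acc = 8+2 = 10
i=5,n=2: 5>2, acc = 10+3 = 13
i=5,n=3: 5>3, acc = 13+2 = 15
i=5,n=4: 5>4, acc = 15+1 = 16
i=5,n=5: not 5>5, acc = 16+2 = 18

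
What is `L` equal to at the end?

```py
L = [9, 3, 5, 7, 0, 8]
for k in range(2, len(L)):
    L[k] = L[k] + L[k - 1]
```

[9, 3, 8, 15, 15, 23]

k=2: L[2] = 5+3 = 8 → [9, 3, 8, 7, 0, 8]
k=3: L[3] = 7+8 = 15 → [9, 3, 8, 15, 0, 8]
k=4: L[4] = 0+15 = 15 → [9, 3, 8, 15, 15, 8]
k=5: L[5] = 8+15 = 23 → [9, 3, 8, 15, 15, 23]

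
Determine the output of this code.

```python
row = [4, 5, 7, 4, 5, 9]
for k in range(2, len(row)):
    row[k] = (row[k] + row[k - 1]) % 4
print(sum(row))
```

12

k=2: row[2] = (7+5)%4 = 0 → [4, 5, 0, 4, 5, 9]
k=3: row[3] = (4+0)%4 = 0 → [4, 5, 0, 0, 5, 9]
k=4: row[4] = (5+0)%4 = 1 → [4, 5, 0, 0, 1, 9]
k=5: row[5] = (9+1)%4 = 2 → [4, 5, 0, 0, 1, 2]
sum = 12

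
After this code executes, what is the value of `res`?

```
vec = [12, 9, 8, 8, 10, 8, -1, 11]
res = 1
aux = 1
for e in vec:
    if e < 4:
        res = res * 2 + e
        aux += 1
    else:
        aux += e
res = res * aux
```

e=12: not <4; aux=13
e=9: not <4; aux=22
e=8: not <4; aux=30
e=8: not <4; aux=38
e=10: not <4; aux=48
e=8: not <4; aux=56
e=-1: <4, res = 1*2+(-1) = 1; aux=57
e=11: not <4; aux=68
res*aux = 1*68 = 68

68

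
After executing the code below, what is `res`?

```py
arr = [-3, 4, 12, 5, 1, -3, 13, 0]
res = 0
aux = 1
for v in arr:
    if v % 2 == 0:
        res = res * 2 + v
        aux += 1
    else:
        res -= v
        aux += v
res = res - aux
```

15

v=-3: not even, res = 0-(-3) = 3; aux=-2
v=4: even, res = 3*2+4 = 10; aux=-1
v=12: even, res = 10*2+12 = 32; aux=0
v=5: not even, res = 32-5 = 27; aux=5
v=1: not even, res = 27-1 = 26; aux=6
v=-3: not even, res = 26-(-3) = 29; aux=3
v=13: not even, res = 29-13 = 16; aux=16
v=0: even, res = 16*2+0 = 32; aux=17
res-aux = 32-17 = 15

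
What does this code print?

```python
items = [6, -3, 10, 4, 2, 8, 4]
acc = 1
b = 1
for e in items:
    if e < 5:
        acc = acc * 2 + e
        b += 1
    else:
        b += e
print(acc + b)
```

e=6: not <5; b=7
e=-3: <5, acc = 1*2+(-3) = -1; b=8
e=10: not <5; b=18
e=4: <5, acc = (-1)*2+4 = 2; b=19
e=2: <5, acc = 2*2+2 = 6; b=20
e=8: not <5; b=28
e=4: <5, acc = 6*2+4 = 16; b=29
acc+b = 16+29 = 45

45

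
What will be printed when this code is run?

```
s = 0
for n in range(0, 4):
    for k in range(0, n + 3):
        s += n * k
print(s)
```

n=0,k=0: s = 0+0 = 0
n=0,k=1: s = 0+0 = 0
n=0,k=2: s = 0+0 = 0
n=1,k=0: s = 0+0 = 0
n=1,k=1: s = 0+1 = 1
n=1,k=2: s = 1+2 = 3
n=1,k=3: s = 3+3 = 6
n=2,k=0: s = 6+0 = 6
n=2,k=1: s = 6+2 = 8
n=2,k=2: s = 8+4 = 12
n=2,k=3: s = 12+6 = 18
n=2,k=4: s = 18+8 = 26
n=3,k=0: s = 26+0 = 26
n=3,k=1: s = 26+3 = 29
n=3,k=2: s = 29+6 = 35
n=3,k=3: s = 35+9 = 44
n=3,k=4: s = 44+12 = 56
n=3,k=5: s = 56+15 = 71

71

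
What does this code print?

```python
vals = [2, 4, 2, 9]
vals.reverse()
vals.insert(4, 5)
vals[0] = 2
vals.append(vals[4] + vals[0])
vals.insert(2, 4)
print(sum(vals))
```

26

reverse → [9, 2, 4, 2]
insert 5 at 4 → [9, 2, 4, 2, 5]
vals[0] = 2 → [2, 2, 4, 2, 5]
append vals[4]+vals[0] = 5+2 = 7 → [2, 2, 4, 2, 5, 7]
insert 4 at 2 → [2, 2, 4, 4, 2, 5, 7]
sum = 26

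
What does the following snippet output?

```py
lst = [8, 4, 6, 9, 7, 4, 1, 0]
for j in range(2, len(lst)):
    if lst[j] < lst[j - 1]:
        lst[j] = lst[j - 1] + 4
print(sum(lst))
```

103

j=2: 6>=4, unchanged → [8, 4, 6, 9, 7, 4, 1, 0]
j=3: 9>=6, unchanged → [8, 4, 6, 9, 7, 4, 1, 0]
j=4: 7<9, lst[4] = 9+4 = 13 → [8, 4, 6, 9, 13, 4, 1, 0]
j=5: 4<13, lst[5] = 13+4 = 17 → [8, 4, 6, 9, 13, 17, 1, 0]
j=6: 1<17, lst[6] = 17+4 = 21 → [8, 4, 6, 9, 13, 17, 21, 0]
j=7: 0<21, lst[7] = 21+4 = 25 → [8, 4, 6, 9, 13, 17, 21, 25]
sum = 103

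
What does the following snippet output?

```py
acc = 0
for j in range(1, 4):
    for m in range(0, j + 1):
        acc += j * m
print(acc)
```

25

j=1,m=0: acc = 0+0 = 0
j=1,m=1: acc = 0+1 = 1
j=2,m=0: acc = 1+0 = 1
j=2,m=1: acc = 1+2 = 3
j=2,m=2: acc = 3+4 = 7
j=3,m=0: acc = 7+0 = 7
j=3,m=1: acc = 7+3 = 10
j=3,m=2: acc = 10+6 = 16
j=3,m=3: acc = 16+9 = 25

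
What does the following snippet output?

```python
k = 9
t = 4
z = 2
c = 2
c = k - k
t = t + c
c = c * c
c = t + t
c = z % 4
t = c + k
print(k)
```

c = 9-9 = 0
t = 4+0 = 4
c = 0*0 = 0
c = 4+4 = 8
c = 2%4 = 2
t = 2+9 = 11

9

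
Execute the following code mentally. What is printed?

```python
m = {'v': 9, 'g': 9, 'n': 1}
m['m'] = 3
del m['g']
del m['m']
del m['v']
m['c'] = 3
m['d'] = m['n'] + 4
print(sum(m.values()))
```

m['m'] = 3 → {'v': 9, 'g': 9, 'n': 1, 'm': 3}
del 'g' → {'v': 9, 'n': 1, 'm': 3}
del 'm' → {'v': 9, 'n': 1}
del 'v' → {'n': 1}
m['c'] = 3 → {'n': 1, 'c': 3}
m['d'] = m['n']+4 = 5 → {'n': 1, 'c': 3, 'd': 5}
sum of values = 9

9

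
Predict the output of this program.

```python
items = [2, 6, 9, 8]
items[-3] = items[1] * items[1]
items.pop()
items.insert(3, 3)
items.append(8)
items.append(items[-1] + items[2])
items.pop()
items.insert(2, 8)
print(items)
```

[2, 36, 8, 9, 3, 8]

items[-3] = items[1]*items[1] = 6*6 = 36 → [2, 36, 9, 8]
pop() removes 8 → [2, 36, 9]
insert 3 at 3 → [2, 36, 9, 3]
append 8 → [2, 36, 9, 3, 8]
append items[-1]+items[2] = 8+9 = 17 → [2, 36, 9, 3, 8, 17]
pop() removes 17 → [2, 36, 9, 3, 8]
insert 8 at 2 → [2, 36, 8, 9, 3, 8]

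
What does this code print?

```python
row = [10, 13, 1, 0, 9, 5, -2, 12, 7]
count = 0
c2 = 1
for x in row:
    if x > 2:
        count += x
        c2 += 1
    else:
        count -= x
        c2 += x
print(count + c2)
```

63

x=10: >2, count = 0+10 = 10; c2=2
x=13: >2, count = 10+13 = 23; c2=3
x=1: not >2, count = 23-1 = 22; c2=4
x=0: not >2, count = 22-0 = 22; c2=4
x=9: >2, count = 22+9 = 31; c2=5
x=5: >2, count = 31+5 = 36; c2=6
x=-2: not >2, count = 36-(-2) = 38; c2=4
x=12: >2, count = 38+12 = 50; c2=5
x=7: >2, count = 50+7 = 57; c2=6
count+c2 = 57+6 = 63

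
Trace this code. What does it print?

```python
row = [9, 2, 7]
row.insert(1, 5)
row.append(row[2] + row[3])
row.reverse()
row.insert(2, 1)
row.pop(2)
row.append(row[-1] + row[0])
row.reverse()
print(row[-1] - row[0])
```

-9

insert 5 at 1 → [9, 5, 2, 7]
append row[2]+row[3] = 2+7 = 9 → [9, 5, 2, 7, 9]
reverse → [9, 7, 2, 5, 9]
insert 1 at 2 → [9, 7, 1, 2, 5, 9]
pop(2) removes 1 → [9, 7, 2, 5, 9]
append row[-1]+row[0] = 9+9 = 18 → [9, 7, 2, 5, 9, 18]
reverse → [18, 9, 5, 2, 7, 9]
row[-1]-row[0] = 9-18 = -9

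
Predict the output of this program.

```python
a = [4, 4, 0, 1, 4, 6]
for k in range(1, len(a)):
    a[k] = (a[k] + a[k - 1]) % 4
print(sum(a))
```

9

k=1: a[1] = (4+4)%4 = 0 → [4, 0, 0, 1, 4, 6]
k=2: a[2] = (0+0)%4 = 0 → [4, 0, 0, 1, 4, 6]
k=3: a[3] = (1+0)%4 = 1 → [4, 0, 0, 1, 4, 6]
k=4: a[4] = (4+1)%4 = 1 → [4, 0, 0, 1, 1, 6]
k=5: a[5] = (6+1)%4 = 3 → [4, 0, 0, 1, 1, 3]
sum = 9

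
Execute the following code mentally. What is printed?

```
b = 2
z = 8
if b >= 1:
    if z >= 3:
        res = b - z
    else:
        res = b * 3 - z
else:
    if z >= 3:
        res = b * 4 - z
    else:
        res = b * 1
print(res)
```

b=2, z=8
b >= 1 is True; z >= 3 is True
→ res = b - z = -6

-6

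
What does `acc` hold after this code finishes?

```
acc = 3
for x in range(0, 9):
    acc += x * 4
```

x=0: acc = 3+0*4 = 3
x=1: acc = 3+1*4 = 7
x=2: acc = 7+2*4 = 15
x=3: acc = 15+3*4 = 27
x=4: acc = 27+4*4 = 43
x=5: acc = 43+5*4 = 63
x=6: acc = 63+6*4 = 87
x=7: acc = 87+7*4 = 115
x=8: acc = 115+8*4 = 147

147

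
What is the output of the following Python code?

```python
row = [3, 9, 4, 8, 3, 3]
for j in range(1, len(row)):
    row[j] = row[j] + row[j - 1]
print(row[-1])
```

30

j=1: row[1] = 9+3 = 12 → [3, 12, 4, 8, 3, 3]
j=2: row[2] = 4+12 = 16 → [3, 12, 16, 8, 3, 3]
j=3: row[3] = 8+16 = 24 → [3, 12, 16, 24, 3, 3]
j=4: row[4] = 3+24 = 27 → [3, 12, 16, 24, 27, 3]
j=5: row[5] = 3+27 = 30 → [3, 12, 16, 24, 27, 30]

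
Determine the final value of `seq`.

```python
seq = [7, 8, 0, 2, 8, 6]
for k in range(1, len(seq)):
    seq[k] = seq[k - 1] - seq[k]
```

[7, -1, -1, -3, -11, -17]

k=1: seq[1] = 7-8 = -1 → [7, -1, 0, 2, 8, 6]
k=2: seq[2] = (-1)-0 = -1 → [7, -1, -1, 2, 8, 6]
k=3: seq[3] = (-1)-2 = -3 → [7, -1, -1, -3, 8, 6]
k=4: seq[4] = (-3)-8 = -11 → [7, -1, -1, -3, -11, 6]
k=5: seq[5] = (-11)-6 = -17 → [7, -1, -1, -3, -11, -17]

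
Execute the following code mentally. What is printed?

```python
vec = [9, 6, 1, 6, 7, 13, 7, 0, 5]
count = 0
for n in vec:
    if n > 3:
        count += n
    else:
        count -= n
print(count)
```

52

n=9: >3, count = 0+9 = 9
n=6: >3, count = 9+6 = 15
n=1: not >3, count = 15-1 = 14
n=6: >3, count = 14+6 = 20
n=7: >3, count = 20+7 = 27
n=13: >3, count = 27+13 = 40
n=7: >3, count = 40+7 = 47
n=0: not >3, count = 47-0 = 47
n=5: >3, count = 47+5 = 52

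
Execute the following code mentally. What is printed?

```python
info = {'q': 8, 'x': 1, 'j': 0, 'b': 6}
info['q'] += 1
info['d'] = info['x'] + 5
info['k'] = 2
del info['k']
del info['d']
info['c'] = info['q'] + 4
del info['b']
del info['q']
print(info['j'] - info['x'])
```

info['q'] = 8+1 = 9 → {'q': 9, 'x': 1, 'j': 0, 'b': 6}
info['d'] = info['x']+5 = 6 → {'q': 9, 'x': 1, 'j': 0, 'b': 6, 'd': 6}
info['k'] = 2 → {'q': 9, 'x': 1, 'j': 0, 'b': 6, 'd': 6, 'k': 2}
del 'k' → {'q': 9, 'x': 1, 'j': 0, 'b': 6, 'd': 6}
del 'd' → {'q': 9, 'x': 1, 'j': 0, 'b': 6}
info['c'] = info['q']+4 = 13 → {'q': 9, 'x': 1, 'j': 0, 'b': 6, 'c': 13}
del 'b' → {'q': 9, 'x': 1, 'j': 0, 'c': 13}
del 'q' → {'x': 1, 'j': 0, 'c': 13}
info['j']-info['x'] = 0-1 = -1

-1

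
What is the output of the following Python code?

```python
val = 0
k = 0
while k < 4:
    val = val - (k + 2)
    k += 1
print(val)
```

k=0: val = 0-2 = -2
k=1: val = (-2)-3 = -5
k=2: val = (-5)-4 = -9
k=3: val = (-9)-5 = -14

-14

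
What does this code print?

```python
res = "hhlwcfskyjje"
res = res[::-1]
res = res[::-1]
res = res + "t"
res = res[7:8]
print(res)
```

reverse → 'ejjyksfcwlhh'
reverse → 'hhlwcfskyjje'
+ 't' → 'hhlwcfskyjjet'
slice [7:8] → 'k'

k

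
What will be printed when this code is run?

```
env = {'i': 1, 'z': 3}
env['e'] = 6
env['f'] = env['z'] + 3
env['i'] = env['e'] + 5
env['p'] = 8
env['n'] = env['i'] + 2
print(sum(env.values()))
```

env['e'] = 6 → {'i': 1, 'z': 3, 'e': 6}
env['f'] = env['z']+3 = 6 → {'i': 1, 'z': 3, 'e': 6, 'f': 6}
env['i'] = env['e']+5 = 11 → {'i': 11, 'z': 3, 'e': 6, 'f': 6}
env['p'] = 8 → {'i': 11, 'z': 3, 'e': 6, 'f': 6, 'p': 8}
env['n'] = env['i']+2 = 13 → {'i': 11, 'z': 3, 'e': 6, 'f': 6, 'p': 8, 'n': 13}
sum of values = 47

47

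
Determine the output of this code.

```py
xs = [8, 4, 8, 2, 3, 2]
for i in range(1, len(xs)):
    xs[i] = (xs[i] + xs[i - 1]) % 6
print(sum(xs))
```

i=1: xs[1] = (4+8)%6 = 0 → [8, 0, 8, 2, 3, 2]
i=2: xs[2] = (8+0)%6 = 2 → [8, 0, 2, 2, 3, 2]
i=3: xs[3] = (2+2)%6 = 4 → [8, 0, 2, 4, 3, 2]
i=4: xs[4] = (3+4)%6 = 1 → [8, 0, 2, 4, 1, 2]
i=5: xs[5] = (2+1)%6 = 3 → [8, 0, 2, 4, 1, 3]
sum = 18

18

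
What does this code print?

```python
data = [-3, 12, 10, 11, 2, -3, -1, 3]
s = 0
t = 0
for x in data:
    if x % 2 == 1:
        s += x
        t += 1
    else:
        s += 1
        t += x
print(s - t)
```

-19

x=-3: odd, s = 0+(-3) = -3; t=1
x=12: not odd, s = (-3)+1 = -2; t=13
x=10: not odd, s = (-2)+1 = -1; t=23
x=11: odd, s = (-1)+11 = 10; t=24
x=2: not odd, s = 10+1 = 11; t=26
x=-3: odd, s = 11+(-3) = 8; t=27
x=-1: odd, s = 8+(-1) = 7; t=28
x=3: odd, s = 7+3 = 10; t=29
s-t = 10-29 = -19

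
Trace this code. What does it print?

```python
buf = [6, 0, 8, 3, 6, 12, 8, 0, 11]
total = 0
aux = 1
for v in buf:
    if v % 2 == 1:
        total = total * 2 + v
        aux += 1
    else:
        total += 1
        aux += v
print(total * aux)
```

1591

v=6: not odd, total = 0+1 = 1; aux=7
v=0: not odd, total = 1+1 = 2; aux=7
v=8: not odd, total = 2+1 = 3; aux=15
v=3: odd, total = 3*2+3 = 9; aux=16
v=6: not odd, total = 9+1 = 10; aux=22
v=12: not odd, total = 10+1 = 11; aux=34
v=8: not odd, total = 11+1 = 12; aux=42
v=0: not odd, total = 12+1 = 13; aux=42
v=11: odd, total = 13*2+11 = 37; aux=43
total*aux = 37*43 = 1591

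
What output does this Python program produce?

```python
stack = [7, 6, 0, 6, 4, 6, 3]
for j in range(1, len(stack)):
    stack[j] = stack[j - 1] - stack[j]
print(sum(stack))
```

j=1: stack[1] = 7-6 = 1 → [7, 1, 0, 6, 4, 6, 3]
j=2: stack[2] = 1-0 = 1 → [7, 1, 1, 6, 4, 6, 3]
j=3: stack[3] = 1-6 = -5 → [7, 1, 1, -5, 4, 6, 3]
j=4: stack[4] = (-5)-4 = -9 → [7, 1, 1, -5, -9, 6, 3]
j=5: stack[5] = (-9)-6 = -15 → [7, 1, 1, -5, -9, -15, 3]
j=6: stack[6] = (-15)-3 = -18 → [7, 1, 1, -5, -9, -15, -18]
sum = -38

-38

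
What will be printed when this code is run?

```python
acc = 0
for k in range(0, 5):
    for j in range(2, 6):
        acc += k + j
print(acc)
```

110

k=0,j=2: acc = 0+2 = 2
k=0,j=3: acc = 2+3 = 5
k=0,j=4: acc = 5+4 = 9
k=0,j=5: acc = 9+5 = 14
k=1,j=2: acc = 14+3 = 17
k=1,j=3: acc = 17+4 = 21
k=1,j=4: acc = 21+5 = 26
k=1,j=5: acc = 26+6 = 32
k=2,j=2: acc = 32+4 = 36
k=2,j=3: acc = 36+5 = 41
k=2,j=4: acc = 41+6 = 47
k=2,j=5: acc = 47+7 = 54
k=3,j=2: acc = 54+5 = 59
k=3,j=3: acc = 59+6 = 65
k=3,j=4: acc = 65+7 = 72
k=3,j=5: acc = 72+8 = 80
k=4,j=2: acc = 80+6 = 86
k=4,j=3: acc = 86+7 = 93
k=4,j=4: acc = 93+8 = 101
k=4,j=5: acc = 101+9 = 110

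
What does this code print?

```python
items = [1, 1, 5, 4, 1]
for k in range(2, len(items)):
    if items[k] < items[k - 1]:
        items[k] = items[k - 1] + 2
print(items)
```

[1, 1, 5, 7, 9]

k=2: 5>=1, unchanged → [1, 1, 5, 4, 1]
k=3: 4<5, items[3] = 5+2 = 7 → [1, 1, 5, 7, 1]
k=4: 1<7, items[4] = 7+2 = 9 → [1, 1, 5, 7, 9]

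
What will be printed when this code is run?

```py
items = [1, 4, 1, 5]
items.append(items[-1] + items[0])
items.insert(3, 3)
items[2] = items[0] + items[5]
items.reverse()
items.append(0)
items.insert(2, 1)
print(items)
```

append items[-1]+items[0] = 5+1 = 6 → [1, 4, 1, 5, 6]
insert 3 at 3 → [1, 4, 1, 3, 5, 6]
items[2] = items[0]+items[5] = 1+6 = 7 → [1, 4, 7, 3, 5, 6]
reverse → [6, 5, 3, 7, 4, 1]
append 0 → [6, 5, 3, 7, 4, 1, 0]
insert 1 at 2 → [6, 5, 1, 3, 7, 4, 1, 0]

[6, 5, 1, 3, 7, 4, 1, 0]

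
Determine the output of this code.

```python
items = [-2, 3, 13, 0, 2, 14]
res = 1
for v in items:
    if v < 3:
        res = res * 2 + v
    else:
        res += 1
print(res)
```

v=-2: <3, res = 1*2+(-2) = 0
v=3: not <3, res = 0+1 = 1
v=13: not <3, res = 1+1 = 2
v=0: <3, res = 2*2+0 = 4
v=2: <3, res = 4*2+2 = 10
v=14: not <3, res = 10+1 = 11

11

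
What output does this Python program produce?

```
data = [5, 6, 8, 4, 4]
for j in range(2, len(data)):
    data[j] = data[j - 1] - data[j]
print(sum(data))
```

j=2: data[2] = 6-8 = -2 → [5, 6, -2, 4, 4]
j=3: data[3] = (-2)-4 = -6 → [5, 6, -2, -6, 4]
j=4: data[4] = (-6)-4 = -10 → [5, 6, -2, -6, -10]
sum = -7

-7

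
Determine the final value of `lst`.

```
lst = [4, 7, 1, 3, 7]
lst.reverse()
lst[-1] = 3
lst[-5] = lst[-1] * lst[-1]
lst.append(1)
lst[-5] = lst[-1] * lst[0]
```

reverse → [7, 3, 1, 7, 4]
lst[-1] = 3 → [7, 3, 1, 7, 3]
lst[-5] = lst[-1]*lst[-1] = 3*3 = 9 → [9, 3, 1, 7, 3]
append 1 → [9, 3, 1, 7, 3, 1]
lst[-5] = lst[-1]*lst[0] = 1*9 = 9 → [9, 9, 1, 7, 3, 1]

[9, 9, 1, 7, 3, 1]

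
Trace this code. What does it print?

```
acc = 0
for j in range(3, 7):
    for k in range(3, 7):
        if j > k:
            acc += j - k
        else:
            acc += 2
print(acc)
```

30

j=3,k=3: not 3>3, acc = 0+2 = 2
j=3,k=4: not 3>4, acc = 2+2 = 4
j=3,k=5: not 3>5, acc = 4+2 = 6
j=3,k=6: not 3>6, acc = 6+2 = 8
j=4,k=3: 4>3, acc = 8+1 = 9
j=4,k=4: not 4>4, acc = 9+2 = 11
j=4,k=5: not 4>5, acc = 11+2 = 13
j=4,k=6: not 4>6, acc = 13+2 = 15
j=5,k=3: 5>3, acc = 15+2 = 17
j=5,k=4: 5>4, acc = 17+1 = 18
j=5,k=5: not 5>5, acc = 18+2 = 20
j=5,k=6: not 5>6, acc = 20+2 = 22
j=6,k=3: 6>3, acc = 22+3 = 25
j=6,k=4: 6>4, acc = 25+2 = 27
j=6,k=5: 6>5, acc = 27+1 = 28
j=6,k=6: not 6>6, acc = 28+2 = 30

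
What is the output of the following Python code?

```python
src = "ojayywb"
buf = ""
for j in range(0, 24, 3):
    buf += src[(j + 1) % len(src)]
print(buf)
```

j=0: add src[1]='j' → 'j'
j=3: add src[4]='y' → 'jy'
j=6: add src[0]='o' → 'jyo'
j=9: add src[3]='y' → 'jyoy'
j=12: add src[6]='b' → 'jyoyb'
j=15: add src[2]='a' → 'jyoyba'
j=18: add src[5]='w' → 'jyoybaw'
j=21: add src[1]='j' → 'jyoybawj'

jyoybawj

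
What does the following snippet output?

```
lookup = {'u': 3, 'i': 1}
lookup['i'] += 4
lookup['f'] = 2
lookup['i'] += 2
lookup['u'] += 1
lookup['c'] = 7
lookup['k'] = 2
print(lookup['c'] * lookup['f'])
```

lookup['i'] = 1+4 = 5 → {'u': 3, 'i': 5}
lookup['f'] = 2 → {'u': 3, 'i': 5, 'f': 2}
lookup['i'] = 5+2 = 7 → {'u': 3, 'i': 7, 'f': 2}
lookup['u'] = 3+1 = 4 → {'u': 4, 'i': 7, 'f': 2}
lookup['c'] = 7 → {'u': 4, 'i': 7, 'f': 2, 'c': 7}
lookup['k'] = 2 → {'u': 4, 'i': 7, 'f': 2, 'c': 7, 'k': 2}
lookup['c']*lookup['f'] = 7*2 = 14

14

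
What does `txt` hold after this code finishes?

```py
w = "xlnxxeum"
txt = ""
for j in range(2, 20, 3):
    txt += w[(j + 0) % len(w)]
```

j=2: add w[2]='n' → 'n'
j=5: add w[5]='e' → 'ne'
j=8: add w[0]='x' → 'nex'
j=11: add w[3]='x' → 'nexx'
j=14: add w[6]='u' → 'nexxu'
j=17: add w[1]='l' → 'nexxul'

'nexxul'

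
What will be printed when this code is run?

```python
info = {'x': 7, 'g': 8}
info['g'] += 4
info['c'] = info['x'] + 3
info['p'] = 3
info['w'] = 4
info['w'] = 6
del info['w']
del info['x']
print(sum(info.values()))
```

25

info['g'] = 8+4 = 12 → {'x': 7, 'g': 12}
info['c'] = info['x']+3 = 10 → {'x': 7, 'g': 12, 'c': 10}
info['p'] = 3 → {'x': 7, 'g': 12, 'c': 10, 'p': 3}
info['w'] = 4 → {'x': 7, 'g': 12, 'c': 10, 'p': 3, 'w': 4}
info['w'] = 6 → {'x': 7, 'g': 12, 'c': 10, 'p': 3, 'w': 6}
del 'w' → {'x': 7, 'g': 12, 'c': 10, 'p': 3}
del 'x' → {'g': 12, 'c': 10, 'p': 3}
sum of values = 25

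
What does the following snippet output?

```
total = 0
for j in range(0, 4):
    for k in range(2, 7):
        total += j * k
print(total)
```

120

j=0,k=2: total = 0+0 = 0
j=0,k=3: total = 0+0 = 0
j=0,k=4: total = 0+0 = 0
j=0,k=5: total = 0+0 = 0
j=0,k=6: total = 0+0 = 0
j=1,k=2: total = 0+2 = 2
j=1,k=3: total = 2+3 = 5
j=1,k=4: total = 5+4 = 9
j=1,k=5: total = 9+5 = 14
j=1,k=6: total = 14+6 = 20
j=2,k=2: total = 20+4 = 24
j=2,k=3: total = 24+6 = 30
j=2,k=4: total = 30+8 = 38
j=2,k=5: total = 38+10 = 48
j=2,k=6: total = 48+12 = 60
j=3,k=2: total = 60+6 = 66
j=3,k=3: total = 66+9 = 75
j=3,k=4: total = 75+12 = 87
j=3,k=5: total = 87+15 = 102
j=3,k=6: total = 102+18 = 120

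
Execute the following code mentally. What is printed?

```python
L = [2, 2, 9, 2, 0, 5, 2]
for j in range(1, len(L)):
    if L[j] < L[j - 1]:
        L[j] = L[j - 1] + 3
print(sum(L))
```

j=1: 2>=2, unchanged → [2, 2, 9, 2, 0, 5, 2]
j=2: 9>=2, unchanged → [2, 2, 9, 2, 0, 5, 2]
j=3: 2<9, L[3] = 9+3 = 12 → [2, 2, 9, 12, 0, 5, 2]
j=4: 0<12, L[4] = 12+3 = 15 → [2, 2, 9, 12, 15, 5, 2]
j=5: 5<15, L[5] = 15+3 = 18 → [2, 2, 9, 12, 15, 18, 2]
j=6: 2<18, L[6] = 18+3 = 21 → [2, 2, 9, 12, 15, 18, 21]
sum = 79

79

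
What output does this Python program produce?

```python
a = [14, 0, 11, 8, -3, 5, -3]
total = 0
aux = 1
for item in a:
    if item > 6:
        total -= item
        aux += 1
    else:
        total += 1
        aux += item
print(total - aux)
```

item=14: >6, total = 0-14 = -14; aux=2
item=0: not >6, total = (-14)+1 = -13; aux=2
item=11: >6, total = (-13)-11 = -24; aux=3
item=8: >6, total = (-24)-8 = -32; aux=4
item=-3: not >6, total = (-32)+1 = -31; aux=1
item=5: not >6, total = (-31)+1 = -30; aux=6
item=-3: not >6, total = (-30)+1 = -29; aux=3
total-aux = (-29)-3 = -32

-32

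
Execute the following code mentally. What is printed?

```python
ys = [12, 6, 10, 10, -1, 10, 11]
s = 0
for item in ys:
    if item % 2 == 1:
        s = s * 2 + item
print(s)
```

9

item=12: not odd
item=6: not odd
item=10: not odd
item=10: not odd
item=-1: odd, s = 0*2+(-1) = -1
item=10: not odd
item=11: odd, s = (-1)*2+11 = 9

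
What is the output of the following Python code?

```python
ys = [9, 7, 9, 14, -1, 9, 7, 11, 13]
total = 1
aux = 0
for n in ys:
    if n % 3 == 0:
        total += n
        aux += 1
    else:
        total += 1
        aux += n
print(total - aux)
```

-20

n=9: %3==0, total = 1+9 = 10; aux=1
n=7: not %3==0, total = 10+1 = 11; aux=8
n=9: %3==0, total = 11+9 = 20; aux=9
n=14: not %3==0, total = 20+1 = 21; aux=23
n=-1: not %3==0, total = 21+1 = 22; aux=22
n=9: %3==0, total = 22+9 = 31; aux=23
n=7: not %3==0, total = 31+1 = 32; aux=30
n=11: not %3==0, total = 32+1 = 33; aux=41
n=13: not %3==0, total = 33+1 = 34; aux=54
total-aux = 34-54 = -20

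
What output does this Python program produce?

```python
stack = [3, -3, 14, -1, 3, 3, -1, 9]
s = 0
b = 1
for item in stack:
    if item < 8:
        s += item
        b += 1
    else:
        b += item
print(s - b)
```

item=3: <8, s = 0+3 = 3; b=2
item=-3: <8, s = 3+(-3) = 0; b=3
item=14: not <8; b=17
item=-1: <8, s = 0+(-1) = -1; b=18
item=3: <8, s = (-1)+3 = 2; b=19
item=3: <8, s = 2+3 = 5; b=20
item=-1: <8, s = 5+(-1) = 4; b=21
item=9: not <8; b=30
s-b = 4-30 = -26

-26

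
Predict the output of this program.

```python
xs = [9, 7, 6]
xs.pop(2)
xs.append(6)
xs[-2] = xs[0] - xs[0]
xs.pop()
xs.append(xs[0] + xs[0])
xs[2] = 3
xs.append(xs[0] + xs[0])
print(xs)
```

[9, 0, 3, 18]

pop(2) removes 6 → [9, 7]
append 6 → [9, 7, 6]
xs[-2] = xs[0]-xs[0] = 9-9 = 0 → [9, 0, 6]
pop() removes 6 → [9, 0]
append xs[0]+xs[0] = 9+9 = 18 → [9, 0, 18]
xs[2] = 3 → [9, 0, 3]
append xs[0]+xs[0] = 9+9 = 18 → [9, 0, 3, 18]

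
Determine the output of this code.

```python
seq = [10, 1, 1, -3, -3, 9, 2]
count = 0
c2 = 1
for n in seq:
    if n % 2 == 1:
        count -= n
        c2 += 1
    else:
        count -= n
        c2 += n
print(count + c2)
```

n=10: not odd, count = 0-10 = -10; c2=11
n=1: odd, count = (-10)-1 = -11; c2=12
n=1: odd, count = (-11)-1 = -12; c2=13
n=-3: odd, count = (-12)-(-3) = -9; c2=14
n=-3: odd, count = (-9)-(-3) = -6; c2=15
n=9: odd, count = (-6)-9 = -15; c2=16
n=2: not odd, count = (-15)-2 = -17; c2=18
count+c2 = (-17)+18 = 1

1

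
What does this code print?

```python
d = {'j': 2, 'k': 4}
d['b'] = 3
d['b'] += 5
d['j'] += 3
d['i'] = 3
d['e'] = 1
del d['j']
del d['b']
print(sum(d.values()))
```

8

d['b'] = 3 → {'j': 2, 'k': 4, 'b': 3}
d['b'] = 3+5 = 8 → {'j': 2, 'k': 4, 'b': 8}
d['j'] = 2+3 = 5 → {'j': 5, 'k': 4, 'b': 8}
d['i'] = 3 → {'j': 5, 'k': 4, 'b': 8, 'i': 3}
d['e'] = 1 → {'j': 5, 'k': 4, 'b': 8, 'i': 3, 'e': 1}
del 'j' → {'k': 4, 'b': 8, 'i': 3, 'e': 1}
del 'b' → {'k': 4, 'i': 3, 'e': 1}
sum of values = 8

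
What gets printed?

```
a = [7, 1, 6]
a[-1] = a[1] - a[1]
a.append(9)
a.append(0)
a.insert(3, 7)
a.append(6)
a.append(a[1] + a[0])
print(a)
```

a[-1] = a[1]-a[1] = 1-1 = 0 → [7, 1, 0]
append 9 → [7, 1, 0, 9]
append 0 → [7, 1, 0, 9, 0]
insert 7 at 3 → [7, 1, 0, 7, 9, 0]
append 6 → [7, 1, 0, 7, 9, 0, 6]
append a[1]+a[0] = 1+7 = 8 → [7, 1, 0, 7, 9, 0, 6, 8]

[7, 1, 0, 7, 9, 0, 6, 8]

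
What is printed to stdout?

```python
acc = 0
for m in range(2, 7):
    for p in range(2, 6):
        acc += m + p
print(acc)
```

150

m=2,p=2: acc = 0+4 = 4
m=2,p=3: acc = 4+5 = 9
m=2,p=4: acc = 9+6 = 15
m=2,p=5: acc = 15+7 = 22
m=3,p=2: acc = 22+5 = 27
m=3,p=3: acc = 27+6 = 33
m=3,p=4: acc = 33+7 = 40
m=3,p=5: acc = 40+8 = 48
m=4,p=2: acc = 48+6 = 54
m=4,p=3: acc = 54+7 = 61
m=4,p=4: acc = 61+8 = 69
m=4,p=5: acc = 69+9 = 78
m=5,p=2: acc = 78+7 = 85
m=5,p=3: acc = 85+8 = 93
m=5,p=4: acc = 93+9 = 102
m=5,p=5: acc = 102+10 = 112
m=6,p=2: acc = 112+8 = 120
m=6,p=3: acc = 120+9 = 129
m=6,p=4: acc = 129+10 = 139
m=6,p=5: acc = 139+11 = 150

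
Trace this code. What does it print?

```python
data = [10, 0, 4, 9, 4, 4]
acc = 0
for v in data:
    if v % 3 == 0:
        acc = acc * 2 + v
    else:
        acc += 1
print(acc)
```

17

v=10: not %3==0, acc = 0+1 = 1
v=0: %3==0, acc = 1*2+0 = 2
v=4: not %3==0, acc = 2+1 = 3
v=9: %3==0, acc = 3*2+9 = 15
v=4: not %3==0, acc = 15+1 = 16
v=4: not %3==0, acc = 16+1 = 17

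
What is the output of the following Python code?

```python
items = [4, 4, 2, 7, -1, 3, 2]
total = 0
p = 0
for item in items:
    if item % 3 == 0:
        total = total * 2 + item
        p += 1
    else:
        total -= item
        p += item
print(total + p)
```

-12

item=4: not %3==0, total = 0-4 = -4; p=4
item=4: not %3==0, total = (-4)-4 = -8; p=8
item=2: not %3==0, total = (-8)-2 = -10; p=10
item=7: not %3==0, total = (-10)-7 = -17; p=17
item=-1: not %3==0, total = (-17)-(-1) = -16; p=16
item=3: %3==0, total = (-16)*2+3 = -29; p=17
item=2: not %3==0, total = (-29)-2 = -31; p=19
total+p = (-31)+19 = -12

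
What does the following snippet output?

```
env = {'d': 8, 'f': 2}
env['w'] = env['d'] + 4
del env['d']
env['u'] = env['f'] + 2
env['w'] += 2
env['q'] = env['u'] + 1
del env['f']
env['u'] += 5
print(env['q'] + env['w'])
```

19

env['w'] = env['d']+4 = 12 → {'d': 8, 'f': 2, 'w': 12}
del 'd' → {'f': 2, 'w': 12}
env['u'] = env['f']+2 = 4 → {'f': 2, 'w': 12, 'u': 4}
env['w'] = 12+2 = 14 → {'f': 2, 'w': 14, 'u': 4}
env['q'] = env['u']+1 = 5 → {'f': 2, 'w': 14, 'u': 4, 'q': 5}
del 'f' → {'w': 14, 'u': 4, 'q': 5}
env['u'] = 4+5 = 9 → {'w': 14, 'u': 9, 'q': 5}
env['q']+env['w'] = 5+14 = 19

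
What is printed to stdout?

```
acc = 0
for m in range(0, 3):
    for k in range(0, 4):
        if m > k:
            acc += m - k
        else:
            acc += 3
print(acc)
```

31

m=0,k=0: not 0>0, acc = 0+3 = 3
m=0,k=1: not 0>1, acc = 3+3 = 6
m=0,k=2: not 0>2, acc = 6+3 = 9
m=0,k=3: not 0>3, acc = 9+3 = 12
m=1,k=0: 1>0, acc = 12+1 = 13
m=1,k=1: not 1>1, acc = 13+3 = 16
m=1,k=2: not 1>2, acc = 16+3 = 19
m=1,k=3: not 1>3, acc = 19+3 = 22
m=2,k=0: 2>0, acc = 22+2 = 24
m=2,k=1: 2>1, acc = 24+1 = 25
m=2,k=2: not 2>2, acc = 25+3 = 28
m=2,k=3: not 2>3, acc = 28+3 = 31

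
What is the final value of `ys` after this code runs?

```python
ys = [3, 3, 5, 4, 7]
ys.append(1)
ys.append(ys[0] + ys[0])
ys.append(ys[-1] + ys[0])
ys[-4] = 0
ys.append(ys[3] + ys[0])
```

[3, 3, 5, 4, 0, 1, 6, 9, 7]

append 1 → [3, 3, 5, 4, 7, 1]
append ys[0]+ys[0] = 3+3 = 6 → [3, 3, 5, 4, 7, 1, 6]
append ys[-1]+ys[0] = 6+3 = 9 → [3, 3, 5, 4, 7, 1, 6, 9]
ys[-4] = 0 → [3, 3, 5, 4, 0, 1, 6, 9]
append ys[3]+ys[0] = 4+3 = 7 → [3, 3, 5, 4, 0, 1, 6, 9, 7]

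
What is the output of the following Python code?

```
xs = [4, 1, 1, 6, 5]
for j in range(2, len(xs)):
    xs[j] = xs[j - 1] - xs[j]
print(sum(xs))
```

-12

j=2: xs[2] = 1-1 = 0 → [4, 1, 0, 6, 5]
j=3: xs[3] = 0-6 = -6 → [4, 1, 0, -6, 5]
j=4: xs[4] = (-6)-5 = -11 → [4, 1, 0, -6, -11]
sum = -12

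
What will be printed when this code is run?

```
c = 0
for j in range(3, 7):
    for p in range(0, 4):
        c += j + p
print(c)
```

j=3,p=0: c = 0+3 = 3
j=3,p=1: c = 3+4 = 7
j=3,p=2: c = 7+5 = 12
j=3,p=3: c = 12+6 = 18
j=4,p=0: c = 18+4 = 22
j=4,p=1: c = 22+5 = 27
j=4,p=2: c = 27+6 = 33
j=4,p=3: c = 33+7 = 40
j=5,p=0: c = 40+5 = 45
j=5,p=1: c = 45+6 = 51
j=5,p=2: c = 51+7 = 58
j=5,p=3: c = 58+8 = 66
j=6,p=0: c = 66+6 = 72
j=6,p=1: c = 72+7 = 79
j=6,p=2: c = 79+8 = 87
j=6,p=3: c = 87+9 = 96

96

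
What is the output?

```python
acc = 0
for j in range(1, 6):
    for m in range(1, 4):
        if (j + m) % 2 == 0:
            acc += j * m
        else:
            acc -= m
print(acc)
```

j=1,m=1: even sum, acc = 0+1 = 1
j=1,m=2: odd sum, acc = 1-2 = -1
j=1,m=3: even sum, acc = (-1)+3 = 2
j=2,m=1: odd sum, acc = 2-1 = 1
j=2,m=2: even sum, acc = 1+4 = 5
j=2,m=3: odd sum, acc = 5-3 = 2
j=3,m=1: even sum, acc = 2+3 = 5
j=3,m=2: odd sum, acc = 5-2 = 3
j=3,m=3: even sum, acc = 3+9 = 12
j=4,m=1: odd sum, acc = 12-1 = 11
j=4,m=2: even sum, acc = 11+8 = 19
j=4,m=3: odd sum, acc = 19-3 = 16
j=5,m=1: even sum, acc = 16+5 = 21
j=5,m=2: odd sum, acc = 21-2 = 19
j=5,m=3: even sum, acc = 19+15 = 34

34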